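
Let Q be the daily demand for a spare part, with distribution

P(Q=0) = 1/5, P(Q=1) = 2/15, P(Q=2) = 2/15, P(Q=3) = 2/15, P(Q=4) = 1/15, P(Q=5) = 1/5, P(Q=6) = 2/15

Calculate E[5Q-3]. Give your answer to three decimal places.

E[5Q-3] = Σ (5q-3)·P(Q=q)
 = (-3)·1/5 + 2·2/15 + 7·2/15 + 12·2/15 + 17·1/15 + 22·1/5 + 27·2/15
 = (-3/5) + 4/15 + 14/15 + 8/5 + 17/15 + 22/5 + 18/5
 = 34/3

11.333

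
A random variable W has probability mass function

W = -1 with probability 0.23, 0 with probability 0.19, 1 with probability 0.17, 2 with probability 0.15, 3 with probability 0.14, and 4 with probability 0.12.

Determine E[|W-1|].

E[|W-1|] = Σ |w-1|·P(W=w)
 = 2·0.23 + 1·0.19 + 0·0.17 + 1·0.15 + 2·0.14 + 3·0.12
 = 0.46 + 0.19 + 0 + 0.15 + 0.28 + 0.36
 = 1.44

1.44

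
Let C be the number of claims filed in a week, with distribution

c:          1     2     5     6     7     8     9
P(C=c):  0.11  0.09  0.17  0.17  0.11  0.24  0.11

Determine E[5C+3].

E[5C+3] = Σ (5c+3)·P(C=c)
 = 8·0.11 + 13·0.09 + 28·0.17 + 33·0.17 + 38·0.11 + 43·0.24 + 48·0.11
 = 0.88 + 1.17 + 4.76 + 5.61 + 4.18 + 10.32 + 5.28
 = 32.2

32.2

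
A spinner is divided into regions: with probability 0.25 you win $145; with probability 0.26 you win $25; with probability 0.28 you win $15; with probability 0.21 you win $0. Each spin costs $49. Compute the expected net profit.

E[payout] = 145·0.25 + 25·0.26 + 15·0.28 + 0·0.21
 = 36.25 + 6.5 + 4.2 + 0
 = 46.95
Net = 46.95 - 49 = -2.05

-2.05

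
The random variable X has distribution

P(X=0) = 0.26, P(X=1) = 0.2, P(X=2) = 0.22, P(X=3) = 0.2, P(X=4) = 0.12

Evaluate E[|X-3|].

E[|X-3|] = Σ |x-3|·P(X=x)
 = 3·0.26 + 2·0.2 + 1·0.22 + 0·0.2 + 1·0.12
 = 0.78 + 0.4 + 0.22 + 0 + 0.12
 = 1.52

1.52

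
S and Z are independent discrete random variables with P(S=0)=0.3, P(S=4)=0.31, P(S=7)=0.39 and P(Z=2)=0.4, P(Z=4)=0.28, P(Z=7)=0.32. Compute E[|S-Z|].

E[|S-Z|] = Σ_s Σ_z |s-z| · P(S=s)P(Z=z)
 = 2·0.12 + 4·0.084 + 7·0.096 + 2·0.124 + 0·0.0868 + 3·0.0992 + 5·0.156 + 3·0.1092 + 0·0.1248
 = 0.24 + 0.336 + 0.672 + 0.248 + 0 + 0.2976 + 0.78 + 0.3276 + 0
 = 2.9012

2.9012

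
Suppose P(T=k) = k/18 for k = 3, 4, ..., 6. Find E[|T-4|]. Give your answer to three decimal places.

E[|T-4|] = Σ |t-4|·P(T=t)
 = 1·1/6 + 0·2/9 + 1·5/18 + 2·1/3
 = 1/6 + 0 + 5/18 + 2/3
 = 10/9

1.111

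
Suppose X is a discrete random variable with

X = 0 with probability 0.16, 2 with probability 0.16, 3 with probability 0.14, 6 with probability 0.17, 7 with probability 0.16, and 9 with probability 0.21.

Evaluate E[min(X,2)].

1.68

E[min(X,2)] = Σ min(x,2)·P(X=x)
 = 0·0.16 + 2·0.16 + 2·0.14 + 2·0.17 + 2·0.16 + 2·0.21
 = 0 + 0.32 + 0.28 + 0.34 + 0.32 + 0.42
 = 1.68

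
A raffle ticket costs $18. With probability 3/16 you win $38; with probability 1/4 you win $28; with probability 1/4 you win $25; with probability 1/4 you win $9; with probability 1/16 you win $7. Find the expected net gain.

5.0625

E[payout] = 38·3/16 + 28·1/4 + 25·1/4 + 9·1/4 + 7·1/16
 = 57/8 + 7 + 25/4 + 9/4 + 7/16
 = 369/16
Net = 369/16 - 18 = 81/16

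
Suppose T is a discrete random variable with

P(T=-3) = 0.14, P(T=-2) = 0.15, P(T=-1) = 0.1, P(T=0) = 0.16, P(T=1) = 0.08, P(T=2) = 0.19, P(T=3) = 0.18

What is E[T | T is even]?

0.16

P(T is even) = 0.15 + 0.16 + 0.19 = 0.5.
E[T | T is even] = [(-2)·0.15 + 0·0.16 + 2·0.19] / 0.5
 = 0.08 / 0.5
 = 4/25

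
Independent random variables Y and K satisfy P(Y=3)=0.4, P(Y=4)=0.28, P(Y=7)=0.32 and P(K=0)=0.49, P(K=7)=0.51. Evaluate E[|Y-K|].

3.4788

E[|Y-K|] = Σ_y Σ_k |y-k| · P(Y=y)P(K=k)
 = 3·0.196 + 4·0.204 + 4·0.1372 + 3·0.1428 + 7·0.1568 + 0·0.1632
 = 0.588 + 0.816 + 0.5488 + 0.4284 + 1.0976 + 0
 = 3.4788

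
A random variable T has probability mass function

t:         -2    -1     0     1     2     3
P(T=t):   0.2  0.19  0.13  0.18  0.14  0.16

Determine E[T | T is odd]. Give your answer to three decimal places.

0.887

P(T is odd) = 0.19 + 0.18 + 0.16 = 0.53.
E[T | T is odd] = [(-1)·0.19 + 1·0.18 + 3·0.16] / 0.53
 = 0.47 / 0.53
 = 47/53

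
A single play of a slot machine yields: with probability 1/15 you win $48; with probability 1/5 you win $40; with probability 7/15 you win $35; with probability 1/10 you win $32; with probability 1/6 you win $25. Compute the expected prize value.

34.9

E[payout] = 48·1/15 + 40·1/5 + 35·7/15 + 32·1/10 + 25·1/6
 = 16/5 + 8 + 49/3 + 16/5 + 25/6
 = 349/10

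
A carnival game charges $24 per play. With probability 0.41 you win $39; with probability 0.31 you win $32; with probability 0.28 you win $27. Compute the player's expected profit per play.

E[payout] = 39·0.41 + 32·0.31 + 27·0.28
 = 15.99 + 9.92 + 7.56
 = 33.47
Net = 33.47 - 24 = 9.47

9.47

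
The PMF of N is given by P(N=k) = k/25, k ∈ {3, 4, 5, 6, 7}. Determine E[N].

E[N] = Σ n·P(N=n)
 = 3·3/25 + 4·4/25 + 5·1/5 + 6·6/25 + 7·7/25
 = 9/25 + 16/25 + 1 + 36/25 + 49/25
 = 27/5

5.4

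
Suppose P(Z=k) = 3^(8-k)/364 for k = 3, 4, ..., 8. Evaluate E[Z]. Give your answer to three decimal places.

E[Z] = Σ z·P(Z=z)
 = 3·243/364 + 4·81/364 + 5·27/364 + 6·9/364 + 7·3/364 + 8·1/364
 = 729/364 + 81/91 + 135/364 + 27/182 + 3/52 + 2/91
 = 1271/364

3.492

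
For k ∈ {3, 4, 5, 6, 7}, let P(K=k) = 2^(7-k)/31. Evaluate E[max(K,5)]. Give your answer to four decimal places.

E[max(K,5)] = Σ max(k,5)·P(K=k)
 = 5·16/31 + 5·8/31 + 5·4/31 + 6·2/31 + 7·1/31
 = 80/31 + 40/31 + 20/31 + 12/31 + 7/31
 = 159/31

5.1290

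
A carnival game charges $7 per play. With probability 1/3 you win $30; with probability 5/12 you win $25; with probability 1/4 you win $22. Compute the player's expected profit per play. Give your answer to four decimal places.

18.9167

E[payout] = 30·1/3 + 25·5/12 + 22·1/4
 = 10 + 125/12 + 11/2
 = 311/12
Net = 311/12 - 7 = 227/12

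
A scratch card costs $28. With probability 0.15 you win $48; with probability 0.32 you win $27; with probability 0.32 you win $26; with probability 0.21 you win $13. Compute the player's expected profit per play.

-1.11

E[payout] = 48·0.15 + 27·0.32 + 26·0.32 + 13·0.21
 = 7.2 + 8.64 + 8.32 + 2.73
 = 26.89
Net = 26.89 - 28 = -1.11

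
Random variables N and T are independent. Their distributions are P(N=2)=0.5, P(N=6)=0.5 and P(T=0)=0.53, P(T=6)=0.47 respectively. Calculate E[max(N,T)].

E[max(N,T)] = Σ_n Σ_t max(n,t) · P(N=n)P(T=t)
 = 2·0.265 + 6·0.235 + 6·0.265 + 6·0.235
 = 0.53 + 1.41 + 1.59 + 1.41
 = 4.94

4.94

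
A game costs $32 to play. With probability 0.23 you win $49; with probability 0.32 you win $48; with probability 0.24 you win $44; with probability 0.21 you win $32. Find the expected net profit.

E[payout] = 49·0.23 + 48·0.32 + 44·0.24 + 32·0.21
 = 11.27 + 15.36 + 10.56 + 6.72
 = 43.91
Net = 43.91 - 32 = 11.91

11.91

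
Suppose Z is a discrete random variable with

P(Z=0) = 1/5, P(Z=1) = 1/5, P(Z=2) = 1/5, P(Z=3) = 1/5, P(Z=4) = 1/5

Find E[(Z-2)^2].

2

E[(Z-2)^2] = Σ (z-2)^2·P(Z=z)
 = 4·1/5 + 1·1/5 + 0·1/5 + 1·1/5 + 4·1/5
 = 4/5 + 1/5 + 0 + 1/5 + 4/5
 = 2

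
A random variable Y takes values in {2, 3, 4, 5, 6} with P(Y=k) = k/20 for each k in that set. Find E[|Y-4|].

E[|Y-4|] = Σ |y-4|·P(Y=y)
 = 2·1/10 + 1·3/20 + 0·1/5 + 1·1/4 + 2·3/10
 = 1/5 + 3/20 + 0 + 1/4 + 3/5
 = 6/5

1.2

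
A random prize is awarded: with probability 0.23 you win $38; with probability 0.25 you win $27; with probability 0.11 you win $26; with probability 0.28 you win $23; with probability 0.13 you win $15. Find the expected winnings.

E[payout] = 38·0.23 + 27·0.25 + 26·0.11 + 23·0.28 + 15·0.13
 = 8.74 + 6.75 + 2.86 + 6.44 + 1.95
 = 26.74

26.74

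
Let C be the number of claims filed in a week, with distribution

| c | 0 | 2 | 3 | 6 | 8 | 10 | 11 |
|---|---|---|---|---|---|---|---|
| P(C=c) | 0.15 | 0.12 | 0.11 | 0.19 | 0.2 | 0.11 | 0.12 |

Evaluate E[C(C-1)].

40.9

E[C(C-1)] = Σ c(c-1)·P(C=c)
 = 0·0.15 + 2·0.12 + 6·0.11 + 30·0.19 + 56·0.2 + 90·0.11 + 110·0.12
 = 0 + 0.24 + 0.66 + 5.7 + 11.2 + 9.9 + 13.2
 = 40.9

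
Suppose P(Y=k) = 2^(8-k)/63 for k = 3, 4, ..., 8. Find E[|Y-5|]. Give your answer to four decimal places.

E[|Y-5|] = Σ |y-5|·P(Y=y)
 = 2·32/63 + 1·16/63 + 0·8/63 + 1·4/63 + 2·2/63 + 3·1/63
 = 64/63 + 16/63 + 0 + 4/63 + 4/63 + 1/21
 = 13/9

1.4444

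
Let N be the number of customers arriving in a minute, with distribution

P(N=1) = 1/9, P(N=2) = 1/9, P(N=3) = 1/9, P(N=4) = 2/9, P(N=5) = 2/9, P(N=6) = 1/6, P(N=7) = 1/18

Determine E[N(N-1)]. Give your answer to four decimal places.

E[N(N-1)] = Σ n(n-1)·P(N=n)
 = 0·1/9 + 2·1/9 + 6·1/9 + 12·2/9 + 20·2/9 + 30·1/6 + 42·1/18
 = 0 + 2/9 + 2/3 + 8/3 + 40/9 + 5 + 7/3
 = 46/3

15.3333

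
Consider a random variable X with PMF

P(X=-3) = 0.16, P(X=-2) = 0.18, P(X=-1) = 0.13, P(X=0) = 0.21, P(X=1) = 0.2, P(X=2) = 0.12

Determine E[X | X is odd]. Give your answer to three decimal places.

-0.837

P(X is odd) = 0.16 + 0.13 + 0.2 = 0.49.
E[X | X is odd] = [(-3)·0.16 + (-1)·0.13 + 1·0.2] / 0.49
 = -0.41 / 0.49
 = -41/49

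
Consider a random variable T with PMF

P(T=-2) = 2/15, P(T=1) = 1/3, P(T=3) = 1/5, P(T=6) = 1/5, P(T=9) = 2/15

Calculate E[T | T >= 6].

P(T >= 6) = 1/5 + 2/15 = 1/3.
E[T | T >= 6] = [6·1/5 + 9·2/15] / (1/3)
 = 12/5 / (1/3)
 = 36/5

7.2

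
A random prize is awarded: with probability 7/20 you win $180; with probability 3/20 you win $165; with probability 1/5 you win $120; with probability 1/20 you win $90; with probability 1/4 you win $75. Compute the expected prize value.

135

E[payout] = 180·7/20 + 165·3/20 + 120·1/5 + 90·1/20 + 75·1/4
 = 63 + 99/4 + 24 + 9/2 + 75/4
 = 135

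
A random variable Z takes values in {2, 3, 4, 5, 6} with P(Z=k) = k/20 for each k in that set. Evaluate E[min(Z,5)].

4.2

E[min(Z,5)] = Σ min(z,5)·P(Z=z)
 = 2·1/10 + 3·3/20 + 4·1/5 + 5·1/4 + 5·3/10
 = 1/5 + 9/20 + 4/5 + 5/4 + 3/2
 = 21/5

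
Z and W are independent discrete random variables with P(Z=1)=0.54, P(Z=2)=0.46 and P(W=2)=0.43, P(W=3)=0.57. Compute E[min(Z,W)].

E[min(Z,W)] = Σ_z Σ_w min(z,w) · P(Z=z)P(W=w)
 = 1·0.2322 + 1·0.3078 + 2·0.1978 + 2·0.2622
 = 0.2322 + 0.3078 + 0.3956 + 0.5244
 = 1.46

1.46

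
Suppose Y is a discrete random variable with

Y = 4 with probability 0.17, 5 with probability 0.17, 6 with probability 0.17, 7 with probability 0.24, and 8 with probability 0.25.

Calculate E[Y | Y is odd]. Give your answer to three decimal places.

P(Y is odd) = 0.17 + 0.24 = 0.41.
E[Y | Y is odd] = [5·0.17 + 7·0.24] / 0.41
 = 2.53 / 0.41
 = 253/41

6.171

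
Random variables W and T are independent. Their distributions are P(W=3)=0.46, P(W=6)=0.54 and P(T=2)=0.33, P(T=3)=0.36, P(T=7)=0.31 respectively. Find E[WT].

18.0642

E[WT] = Σ_w Σ_t wt · P(W=w)P(T=t)
 = 6·0.1518 + 9·0.1656 + 21·0.1426 + 12·0.1782 + 18·0.1944 + 42·0.1674
 = 0.9108 + 1.4904 + 2.9946 + 2.1384 + 3.4992 + 7.0308
 = 18.0642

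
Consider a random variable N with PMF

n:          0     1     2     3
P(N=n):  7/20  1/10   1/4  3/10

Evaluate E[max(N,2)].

2.3

E[max(N,2)] = Σ max(n,2)·P(N=n)
 = 2·7/20 + 2·1/10 + 2·1/4 + 3·3/10
 = 7/10 + 1/5 + 1/2 + 9/10
 = 23/10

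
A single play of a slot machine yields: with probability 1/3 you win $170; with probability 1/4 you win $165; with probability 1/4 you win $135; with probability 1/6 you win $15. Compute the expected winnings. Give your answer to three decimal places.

E[payout] = 170·1/3 + 165·1/4 + 135·1/4 + 15·1/6
 = 170/3 + 165/4 + 135/4 + 5/2
 = 805/6

134.167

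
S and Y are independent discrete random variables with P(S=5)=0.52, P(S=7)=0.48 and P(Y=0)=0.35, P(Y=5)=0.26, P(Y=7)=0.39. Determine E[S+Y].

E[S+Y] = Σ_s Σ_y (s+y) · P(S=s)P(Y=y)
 = 5·0.182 + 10·0.1352 + 12·0.2028 + 7·0.168 + 12·0.1248 + 14·0.1872
 = 0.91 + 1.352 + 2.4336 + 1.176 + 1.4976 + 2.6208
 = 9.99

9.99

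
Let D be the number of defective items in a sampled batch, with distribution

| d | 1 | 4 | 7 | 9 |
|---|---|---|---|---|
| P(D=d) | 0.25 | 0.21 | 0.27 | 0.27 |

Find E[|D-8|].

3.13

E[|D-8|] = Σ |d-8|·P(D=d)
 = 7·0.25 + 4·0.21 + 1·0.27 + 1·0.27
 = 1.75 + 0.84 + 0.27 + 0.27
 = 3.13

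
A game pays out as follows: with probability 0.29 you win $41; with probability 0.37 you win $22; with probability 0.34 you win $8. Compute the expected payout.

E[payout] = 41·0.29 + 22·0.37 + 8·0.34
 = 11.89 + 8.14 + 2.72
 = 22.75

22.75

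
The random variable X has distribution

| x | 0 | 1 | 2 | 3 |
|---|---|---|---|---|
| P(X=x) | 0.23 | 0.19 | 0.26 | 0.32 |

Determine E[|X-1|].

1.13

E[|X-1|] = Σ |x-1|·P(X=x)
 = 1·0.23 + 0·0.19 + 1·0.26 + 2·0.32
 = 0.23 + 0 + 0.26 + 0.64
 = 1.13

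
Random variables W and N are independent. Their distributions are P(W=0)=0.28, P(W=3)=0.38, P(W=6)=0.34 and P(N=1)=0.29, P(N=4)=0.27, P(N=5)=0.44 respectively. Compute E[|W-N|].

E[|W-N|] = Σ_w Σ_n |w-n| · P(W=w)P(N=n)
 = 1·0.0812 + 4·0.0756 + 5·0.1232 + 2·0.1102 + 1·0.1026 + 2·0.1672 + 5·0.0986 + 2·0.0918 + 1·0.1496
 = 0.0812 + 0.3024 + 0.616 + 0.2204 + 0.1026 + 0.3344 + 0.493 + 0.1836 + 0.1496
 = 2.4832

2.4832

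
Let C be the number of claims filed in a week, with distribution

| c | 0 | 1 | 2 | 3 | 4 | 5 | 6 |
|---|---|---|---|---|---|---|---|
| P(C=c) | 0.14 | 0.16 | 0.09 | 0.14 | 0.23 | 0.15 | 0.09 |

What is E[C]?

2.97

E[C] = Σ c·P(C=c)
 = 0·0.14 + 1·0.16 + 2·0.09 + 3·0.14 + 4·0.23 + 5·0.15 + 6·0.09
 = 0 + 0.16 + 0.18 + 0.42 + 0.92 + 0.75 + 0.54
 = 2.97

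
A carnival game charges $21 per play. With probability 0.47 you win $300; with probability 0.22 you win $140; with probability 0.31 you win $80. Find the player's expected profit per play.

175.6

E[payout] = 300·0.47 + 140·0.22 + 80·0.31
 = 141 + 30.8 + 24.8
 = 196.6
Net = 196.6 - 21 = 175.6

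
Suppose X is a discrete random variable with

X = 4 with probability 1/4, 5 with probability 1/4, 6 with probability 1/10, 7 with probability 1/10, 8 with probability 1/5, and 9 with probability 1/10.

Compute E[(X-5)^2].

4.15

E[(X-5)^2] = Σ (x-5)^2·P(X=x)
 = 1·1/4 + 0·1/4 + 1·1/10 + 4·1/10 + 9·1/5 + 16·1/10
 = 1/4 + 0 + 1/10 + 2/5 + 9/5 + 8/5
 = 83/20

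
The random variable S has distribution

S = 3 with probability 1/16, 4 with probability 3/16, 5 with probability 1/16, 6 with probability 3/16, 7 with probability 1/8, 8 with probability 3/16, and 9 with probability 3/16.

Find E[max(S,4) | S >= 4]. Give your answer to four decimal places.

6.6667

P(S >= 4) = 3/16 + 1/16 + 3/16 + 1/8 + 3/16 + 3/16 = 15/16.
E[max(S,4) | S >= 4] = [4·3/16 + 5·1/16 + 6·3/16 + 7·1/8 + 8·3/16 + 9·3/16] / (15/16)
 = 25/4 / (15/16)
 = 20/3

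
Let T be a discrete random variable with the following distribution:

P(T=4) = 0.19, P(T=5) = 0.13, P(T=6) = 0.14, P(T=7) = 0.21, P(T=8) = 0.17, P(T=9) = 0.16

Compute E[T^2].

45.46

E[T^2] = Σ t^2·P(T=t)
 = 16·0.19 + 25·0.13 + 36·0.14 + 49·0.21 + 64·0.17 + 81·0.16
 = 3.04 + 3.25 + 5.04 + 10.29 + 10.88 + 12.96
 = 45.46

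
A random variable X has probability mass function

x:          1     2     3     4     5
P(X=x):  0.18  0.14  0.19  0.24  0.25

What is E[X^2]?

12.54

E[X^2] = Σ x^2·P(X=x)
 = 1·0.18 + 4·0.14 + 9·0.19 + 16·0.24 + 25·0.25
 = 0.18 + 0.56 + 1.71 + 3.84 + 6.25
 = 12.54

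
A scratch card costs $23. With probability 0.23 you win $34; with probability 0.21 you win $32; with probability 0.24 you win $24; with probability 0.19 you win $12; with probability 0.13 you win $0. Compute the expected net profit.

-0.42

E[payout] = 34·0.23 + 32·0.21 + 24·0.24 + 12·0.19 + 0·0.13
 = 7.82 + 6.72 + 5.76 + 2.28 + 0
 = 22.58
Net = 22.58 - 23 = -0.42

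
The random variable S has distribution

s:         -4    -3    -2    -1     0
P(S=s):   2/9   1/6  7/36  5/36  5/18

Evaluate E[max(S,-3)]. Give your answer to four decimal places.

-1.6944

E[max(S,-3)] = Σ max(s,-3)·P(S=s)
 = (-3)·2/9 + (-3)·1/6 + (-2)·7/36 + (-1)·5/36 + 0·5/18
 = (-2/3) + (-1/2) + (-7/18) + (-5/36) + 0
 = -61/36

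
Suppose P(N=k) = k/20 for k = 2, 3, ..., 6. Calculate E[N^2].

E[N^2] = Σ n^2·P(N=n)
 = 4·1/10 + 9·3/20 + 16·1/5 + 25·1/4 + 36·3/10
 = 2/5 + 27/20 + 16/5 + 25/4 + 54/5
 = 22

22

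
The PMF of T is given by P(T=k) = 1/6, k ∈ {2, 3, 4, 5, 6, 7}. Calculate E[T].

4.5

E[T] = Σ t·P(T=t)
 = 2·1/6 + 3·1/6 + 4·1/6 + 5·1/6 + 6·1/6 + 7·1/6
 = 1/3 + 1/2 + 2/3 + 5/6 + 1 + 7/6
 = 9/2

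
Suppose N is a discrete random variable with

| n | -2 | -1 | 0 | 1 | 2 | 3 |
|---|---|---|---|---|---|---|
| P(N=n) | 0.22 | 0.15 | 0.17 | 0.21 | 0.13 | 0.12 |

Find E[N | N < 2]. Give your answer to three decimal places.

-0.507

P(N < 2) = 0.22 + 0.15 + 0.17 + 0.21 = 0.75.
E[N | N < 2] = [(-2)·0.22 + (-1)·0.15 + 0·0.17 + 1·0.21] / 0.75
 = -0.38 / 0.75
 = -38/75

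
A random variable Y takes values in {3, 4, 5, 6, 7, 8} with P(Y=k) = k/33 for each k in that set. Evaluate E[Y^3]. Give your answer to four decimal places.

E[Y^3] = Σ y^3·P(Y=y)
 = 27·1/11 + 64·4/33 + 125·5/33 + 216·2/11 + 343·7/33 + 512·8/33
 = 27/11 + 256/33 + 625/33 + 432/11 + 2401/33 + 4096/33
 = 8755/33

265.3030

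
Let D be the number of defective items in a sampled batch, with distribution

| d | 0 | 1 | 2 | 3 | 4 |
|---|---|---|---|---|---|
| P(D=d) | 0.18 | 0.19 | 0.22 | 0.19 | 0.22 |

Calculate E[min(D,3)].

1.86

E[min(D,3)] = Σ min(d,3)·P(D=d)
 = 0·0.18 + 1·0.19 + 2·0.22 + 3·0.19 + 3·0.22
 = 0 + 0.19 + 0.44 + 0.57 + 0.66
 = 1.86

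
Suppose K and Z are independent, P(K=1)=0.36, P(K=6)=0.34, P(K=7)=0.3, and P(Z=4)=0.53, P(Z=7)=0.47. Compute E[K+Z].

9.91

E[K+Z] = Σ_k Σ_z (k+z) · P(K=k)P(Z=z)
 = 5·0.1908 + 8·0.1692 + 10·0.1802 + 13·0.1598 + 11·0.159 + 14·0.141
 = 0.954 + 1.3536 + 1.802 + 2.0774 + 1.749 + 1.974
 = 9.91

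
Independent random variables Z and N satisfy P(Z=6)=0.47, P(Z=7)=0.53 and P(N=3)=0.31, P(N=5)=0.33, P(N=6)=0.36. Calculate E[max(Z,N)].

E[max(Z,N)] = Σ_z Σ_n max(z,n) · P(Z=z)P(N=n)
 = 6·0.1457 + 6·0.1551 + 6·0.1692 + 7·0.1643 + 7·0.1749 + 7·0.1908
 = 0.8742 + 0.9306 + 1.0152 + 1.1501 + 1.2243 + 1.3356
 = 6.53

6.53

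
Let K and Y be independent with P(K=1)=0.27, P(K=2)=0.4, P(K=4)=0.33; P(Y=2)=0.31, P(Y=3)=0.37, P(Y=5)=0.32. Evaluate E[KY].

E[KY] = Σ_k Σ_y ky · P(K=k)P(Y=y)
 = 2·0.0837 + 3·0.0999 + 5·0.0864 + 4·0.124 + 6·0.148 + 10·0.128 + 8·0.1023 + 12·0.1221 + 20·0.1056
 = 0.1674 + 0.2997 + 0.432 + 0.496 + 0.888 + 1.28 + 0.8184 + 1.4652 + 2.112
 = 7.9587

7.9587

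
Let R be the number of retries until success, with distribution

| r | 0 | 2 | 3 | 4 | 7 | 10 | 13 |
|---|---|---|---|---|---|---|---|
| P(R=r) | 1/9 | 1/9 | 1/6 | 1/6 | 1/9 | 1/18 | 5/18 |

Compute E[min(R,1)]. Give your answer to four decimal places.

E[min(R,1)] = Σ min(r,1)·P(R=r)
 = 0·1/9 + 1·1/9 + 1·1/6 + 1·1/6 + 1·1/9 + 1·1/18 + 1·5/18
 = 0 + 1/9 + 1/6 + 1/6 + 1/9 + 1/18 + 5/18
 = 8/9

0.8889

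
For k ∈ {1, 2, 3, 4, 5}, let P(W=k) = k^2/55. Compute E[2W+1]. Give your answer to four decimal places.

E[2W+1] = Σ (2w+1)·P(W=w)
 = 3·1/55 + 5·4/55 + 7·9/55 + 9·16/55 + 11·5/11
 = 3/55 + 4/11 + 63/55 + 144/55 + 5
 = 101/11

9.1818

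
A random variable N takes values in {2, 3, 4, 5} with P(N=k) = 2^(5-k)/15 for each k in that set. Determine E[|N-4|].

E[|N-4|] = Σ |n-4|·P(N=n)
 = 2·8/15 + 1·4/15 + 0·2/15 + 1·1/15
 = 16/15 + 4/15 + 0 + 1/15
 = 7/5

1.4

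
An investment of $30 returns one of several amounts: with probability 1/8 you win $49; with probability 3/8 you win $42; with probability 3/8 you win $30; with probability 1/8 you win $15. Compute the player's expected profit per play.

E[payout] = 49·1/8 + 42·3/8 + 30·3/8 + 15·1/8
 = 49/8 + 63/4 + 45/4 + 15/8
 = 35
Net = 35 - 30 = 5

5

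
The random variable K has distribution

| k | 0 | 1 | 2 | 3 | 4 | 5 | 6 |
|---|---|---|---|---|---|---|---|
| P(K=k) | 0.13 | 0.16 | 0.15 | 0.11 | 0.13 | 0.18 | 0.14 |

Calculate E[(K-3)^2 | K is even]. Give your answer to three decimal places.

4.927

P(K is even) = 0.13 + 0.15 + 0.13 + 0.14 = 0.55.
E[(K-3)^2 | K is even] = [9·0.13 + 1·0.15 + 1·0.13 + 9·0.14] / 0.55
 = 2.71 / 0.55
 = 271/55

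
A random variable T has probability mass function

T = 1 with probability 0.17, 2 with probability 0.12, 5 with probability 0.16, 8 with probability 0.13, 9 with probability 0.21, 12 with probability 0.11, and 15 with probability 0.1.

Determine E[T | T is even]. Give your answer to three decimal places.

7.222

P(T is even) = 0.12 + 0.13 + 0.11 = 0.36.
E[T | T is even] = [2·0.12 + 8·0.13 + 12·0.11] / 0.36
 = 2.6 / 0.36
 = 65/9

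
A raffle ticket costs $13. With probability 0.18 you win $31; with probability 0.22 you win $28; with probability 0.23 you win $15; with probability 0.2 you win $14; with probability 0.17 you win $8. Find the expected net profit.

E[payout] = 31·0.18 + 28·0.22 + 15·0.23 + 14·0.2 + 8·0.17
 = 5.58 + 6.16 + 3.45 + 2.8 + 1.36
 = 19.35
Net = 19.35 - 13 = 6.35

6.35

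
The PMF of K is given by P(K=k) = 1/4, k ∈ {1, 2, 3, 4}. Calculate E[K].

2.5

E[K] = Σ k·P(K=k)
 = 1·1/4 + 2·1/4 + 3·1/4 + 4·1/4
 = 1/4 + 1/2 + 3/4 + 1
 = 5/2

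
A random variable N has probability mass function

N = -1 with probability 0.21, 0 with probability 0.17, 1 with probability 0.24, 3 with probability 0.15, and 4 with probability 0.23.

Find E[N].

E[N] = Σ n·P(N=n)
 = (-1)·0.21 + 0·0.17 + 1·0.24 + 3·0.15 + 4·0.23
 = (-0.21) + 0 + 0.24 + 0.45 + 0.92
 = 1.4

1.4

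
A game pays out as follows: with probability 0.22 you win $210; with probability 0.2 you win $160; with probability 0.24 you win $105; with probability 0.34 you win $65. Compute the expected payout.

E[payout] = 210·0.22 + 160·0.2 + 105·0.24 + 65·0.34
 = 46.2 + 32 + 25.2 + 22.1
 = 125.5

125.5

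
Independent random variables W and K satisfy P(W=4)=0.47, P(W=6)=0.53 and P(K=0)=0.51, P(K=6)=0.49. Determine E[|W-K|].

E[|W-K|] = Σ_w Σ_k |w-k| · P(W=w)P(K=k)
 = 4·0.2397 + 2·0.2303 + 6·0.2703 + 0·0.2597
 = 0.9588 + 0.4606 + 1.6218 + 0
 = 3.0412

3.0412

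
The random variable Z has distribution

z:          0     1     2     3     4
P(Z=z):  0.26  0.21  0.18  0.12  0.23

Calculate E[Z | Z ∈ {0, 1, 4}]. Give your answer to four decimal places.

1.6143

P(Z ∈ {0, 1, 4}) = 0.26 + 0.21 + 0.23 = 0.7.
E[Z | Z ∈ {0, 1, 4}] = [0·0.26 + 1·0.21 + 4·0.23] / 0.7
 = 1.13 / 0.7
 = 113/70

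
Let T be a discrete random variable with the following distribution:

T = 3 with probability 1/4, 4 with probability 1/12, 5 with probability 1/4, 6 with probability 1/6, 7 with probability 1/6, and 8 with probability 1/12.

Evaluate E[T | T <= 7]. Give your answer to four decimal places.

P(T <= 7) = 1/4 + 1/12 + 1/4 + 1/6 + 1/6 = 11/12.
E[T | T <= 7] = [3·1/4 + 4·1/12 + 5·1/4 + 6·1/6 + 7·1/6] / (11/12)
 = 9/2 / (11/12)
 = 54/11

4.9091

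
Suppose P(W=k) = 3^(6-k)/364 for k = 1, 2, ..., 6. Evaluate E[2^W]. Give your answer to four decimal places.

E[2^W] = Σ 2^w·P(W=w)
 = 2·243/364 + 4·81/364 + 8·27/364 + 16·9/364 + 32·3/364 + 64·1/364
 = 243/182 + 81/91 + 54/91 + 36/91 + 24/91 + 16/91
 = 95/26

3.6538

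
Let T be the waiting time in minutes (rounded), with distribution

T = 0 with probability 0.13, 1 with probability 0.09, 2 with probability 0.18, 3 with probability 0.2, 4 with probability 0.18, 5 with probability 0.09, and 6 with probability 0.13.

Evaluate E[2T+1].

7

E[2T+1] = Σ (2t+1)·P(T=t)
 = 1·0.13 + 3·0.09 + 5·0.18 + 7·0.2 + 9·0.18 + 11·0.09 + 13·0.13
 = 0.13 + 0.27 + 0.9 + 1.4 + 1.62 + 0.99 + 1.69
 = 7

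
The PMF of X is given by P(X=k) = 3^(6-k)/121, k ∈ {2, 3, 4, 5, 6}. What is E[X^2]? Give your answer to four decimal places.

6.7934

E[X^2] = Σ x^2·P(X=x)
 = 4·81/121 + 9·27/121 + 16·9/121 + 25·3/121 + 36·1/121
 = 324/121 + 243/121 + 144/121 + 75/121 + 36/121
 = 822/121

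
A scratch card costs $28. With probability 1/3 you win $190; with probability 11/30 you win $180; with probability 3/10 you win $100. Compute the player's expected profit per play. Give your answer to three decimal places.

131.333

E[payout] = 190·1/3 + 180·11/30 + 100·3/10
 = 190/3 + 66 + 30
 = 478/3
Net = 478/3 - 28 = 394/3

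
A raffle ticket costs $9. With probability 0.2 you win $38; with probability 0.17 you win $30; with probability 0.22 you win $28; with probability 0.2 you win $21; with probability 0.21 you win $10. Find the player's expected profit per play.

16.16

E[payout] = 38·0.2 + 30·0.17 + 28·0.22 + 21·0.2 + 10·0.21
 = 7.6 + 5.1 + 6.16 + 4.2 + 2.1
 = 25.16
Net = 25.16 - 9 = 16.16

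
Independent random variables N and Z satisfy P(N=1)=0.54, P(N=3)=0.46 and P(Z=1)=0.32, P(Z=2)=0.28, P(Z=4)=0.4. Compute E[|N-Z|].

E[|N-Z|] = Σ_n Σ_z |n-z| · P(N=n)P(Z=z)
 = 0·0.1728 + 1·0.1512 + 3·0.216 + 2·0.1472 + 1·0.1288 + 1·0.184
 = 0 + 0.1512 + 0.648 + 0.2944 + 0.1288 + 0.184
 = 1.4064

1.4064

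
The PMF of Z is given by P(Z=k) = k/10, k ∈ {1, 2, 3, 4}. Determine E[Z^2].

E[Z^2] = Σ z^2·P(Z=z)
 = 1·1/10 + 4·1/5 + 9·3/10 + 16·2/5
 = 1/10 + 4/5 + 27/10 + 32/5
 = 10

10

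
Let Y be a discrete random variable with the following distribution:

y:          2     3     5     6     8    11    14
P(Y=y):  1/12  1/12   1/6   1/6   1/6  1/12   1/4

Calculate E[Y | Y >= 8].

P(Y >= 8) = 1/6 + 1/12 + 1/4 = 1/2.
E[Y | Y >= 8] = [8·1/6 + 11·1/12 + 14·1/4] / (1/2)
 = 23/4 / (1/2)
 = 23/2

11.5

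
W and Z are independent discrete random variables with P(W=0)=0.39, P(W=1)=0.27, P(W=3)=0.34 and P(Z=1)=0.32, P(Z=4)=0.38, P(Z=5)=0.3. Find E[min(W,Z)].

E[min(W,Z)] = Σ_w Σ_z min(w,z) · P(W=w)P(Z=z)
 = 0·0.1248 + 0·0.1482 + 0·0.117 + 1·0.0864 + 1·0.1026 + 1·0.081 + 1·0.1088 + 3·0.1292 + 3·0.102
 = 0 + 0 + 0 + 0.0864 + 0.1026 + 0.081 + 0.1088 + 0.3876 + 0.306
 = 1.0724

1.0724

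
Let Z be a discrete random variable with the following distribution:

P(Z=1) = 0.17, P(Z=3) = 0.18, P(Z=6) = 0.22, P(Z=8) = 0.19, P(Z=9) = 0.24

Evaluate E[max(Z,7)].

7.67

E[max(Z,7)] = Σ max(z,7)·P(Z=z)
 = 7·0.17 + 7·0.18 + 7·0.22 + 8·0.19 + 9·0.24
 = 1.19 + 1.26 + 1.54 + 1.52 + 2.16
 = 7.67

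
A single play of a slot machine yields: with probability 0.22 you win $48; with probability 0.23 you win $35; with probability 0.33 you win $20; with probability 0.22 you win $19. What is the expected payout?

29.39

E[payout] = 48·0.22 + 35·0.23 + 20·0.33 + 19·0.22
 = 10.56 + 8.05 + 6.6 + 4.18
 = 29.39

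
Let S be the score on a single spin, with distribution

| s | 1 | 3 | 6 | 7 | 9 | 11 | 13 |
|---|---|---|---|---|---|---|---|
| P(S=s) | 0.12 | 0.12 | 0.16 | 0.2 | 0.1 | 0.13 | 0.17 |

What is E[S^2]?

69.32

E[S^2] = Σ s^2·P(S=s)
 = 1·0.12 + 9·0.12 + 36·0.16 + 49·0.2 + 81·0.1 + 121·0.13 + 169·0.17
 = 0.12 + 1.08 + 5.76 + 9.8 + 8.1 + 15.73 + 28.73
 = 69.32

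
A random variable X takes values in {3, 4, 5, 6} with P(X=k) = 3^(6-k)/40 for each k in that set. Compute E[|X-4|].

0.8

E[|X-4|] = Σ |x-4|·P(X=x)
 = 1·27/40 + 0·9/40 + 1·3/40 + 2·1/40
 = 27/40 + 0 + 3/40 + 1/20
 = 4/5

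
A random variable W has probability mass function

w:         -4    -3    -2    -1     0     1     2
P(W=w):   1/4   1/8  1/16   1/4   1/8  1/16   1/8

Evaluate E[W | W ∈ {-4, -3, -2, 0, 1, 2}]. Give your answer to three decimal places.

P(W ∈ {-4, -3, -2, 0, 1, 2}) = 1/4 + 1/8 + 1/16 + 1/8 + 1/16 + 1/8 = 3/4.
E[W | W ∈ {-4, -3, -2, 0, 1, 2}] = [(-4)·1/4 + (-3)·1/8 + (-2)·1/16 + 0·1/8 + 1·1/16 + 2·1/8] / (3/4)
 = -19/16 / (3/4)
 = -19/12

-1.583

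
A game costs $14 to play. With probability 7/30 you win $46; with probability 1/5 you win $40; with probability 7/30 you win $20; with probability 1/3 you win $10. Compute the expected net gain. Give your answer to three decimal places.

12.733

E[payout] = 46·7/30 + 40·1/5 + 20·7/30 + 10·1/3
 = 161/15 + 8 + 14/3 + 10/3
 = 401/15
Net = 401/15 - 14 = 191/15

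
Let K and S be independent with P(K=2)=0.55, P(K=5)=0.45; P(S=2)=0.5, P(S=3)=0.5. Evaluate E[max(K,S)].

3.625

E[max(K,S)] = Σ_k Σ_s max(k,s) · P(K=k)P(S=s)
 = 2·0.275 + 3·0.275 + 5·0.225 + 5·0.225
 = 0.55 + 0.825 + 1.125 + 1.125
 = 3.625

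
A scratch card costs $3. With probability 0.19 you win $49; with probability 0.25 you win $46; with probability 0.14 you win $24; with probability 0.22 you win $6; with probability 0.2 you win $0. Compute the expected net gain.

E[payout] = 49·0.19 + 46·0.25 + 24·0.14 + 6·0.22 + 0·0.2
 = 9.31 + 11.5 + 3.36 + 1.32 + 0
 = 25.49
Net = 25.49 - 3 = 22.49

22.49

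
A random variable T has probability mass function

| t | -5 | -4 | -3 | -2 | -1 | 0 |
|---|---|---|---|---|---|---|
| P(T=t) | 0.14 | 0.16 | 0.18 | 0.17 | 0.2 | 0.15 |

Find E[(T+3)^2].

E[(T+3)^2] = Σ (t+3)^2·P(T=t)
 = 4·0.14 + 1·0.16 + 0·0.18 + 1·0.17 + 4·0.2 + 9·0.15
 = 0.56 + 0.16 + 0 + 0.17 + 0.8 + 1.35
 = 3.04

3.04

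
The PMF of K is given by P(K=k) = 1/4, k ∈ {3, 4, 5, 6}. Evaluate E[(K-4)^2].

E[(K-4)^2] = Σ (k-4)^2·P(K=k)
 = 1·1/4 + 0·1/4 + 1·1/4 + 4·1/4
 = 1/4 + 0 + 1/4 + 1
 = 3/2

1.5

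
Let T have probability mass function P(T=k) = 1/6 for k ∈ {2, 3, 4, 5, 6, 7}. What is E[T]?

E[T] = Σ t·P(T=t)
 = 2·1/6 + 3·1/6 + 4·1/6 + 5·1/6 + 6·1/6 + 7·1/6
 = 1/3 + 1/2 + 2/3 + 5/6 + 1 + 7/6
 = 9/2

4.5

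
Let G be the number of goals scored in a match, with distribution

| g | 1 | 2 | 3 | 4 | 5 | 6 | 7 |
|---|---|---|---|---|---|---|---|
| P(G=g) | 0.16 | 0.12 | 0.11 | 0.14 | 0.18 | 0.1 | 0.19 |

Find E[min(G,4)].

E[min(G,4)] = Σ min(g,4)·P(G=g)
 = 1·0.16 + 2·0.12 + 3·0.11 + 4·0.14 + 4·0.18 + 4·0.1 + 4·0.19
 = 0.16 + 0.24 + 0.33 + 0.56 + 0.72 + 0.4 + 0.76
 = 3.17

3.17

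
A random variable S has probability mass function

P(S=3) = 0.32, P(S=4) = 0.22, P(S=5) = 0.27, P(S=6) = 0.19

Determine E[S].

E[S] = Σ s·P(S=s)
 = 3·0.32 + 4·0.22 + 5·0.27 + 6·0.19
 = 0.96 + 0.88 + 1.35 + 1.14
 = 4.33

4.33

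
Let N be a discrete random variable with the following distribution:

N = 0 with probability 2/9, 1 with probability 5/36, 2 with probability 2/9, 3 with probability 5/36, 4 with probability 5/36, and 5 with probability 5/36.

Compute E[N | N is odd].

P(N is odd) = 5/36 + 5/36 + 5/36 = 5/12.
E[N | N is odd] = [1·5/36 + 3·5/36 + 5·5/36] / (5/12)
 = 5/4 / (5/12)
 = 3

3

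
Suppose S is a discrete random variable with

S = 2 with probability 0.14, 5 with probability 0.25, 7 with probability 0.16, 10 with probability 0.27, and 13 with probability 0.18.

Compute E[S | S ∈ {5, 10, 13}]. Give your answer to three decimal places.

8.986

P(S ∈ {5, 10, 13}) = 0.25 + 0.27 + 0.18 = 0.7.
E[S | S ∈ {5, 10, 13}] = [5·0.25 + 10·0.27 + 13·0.18] / 0.7
 = 6.29 / 0.7
 = 629/70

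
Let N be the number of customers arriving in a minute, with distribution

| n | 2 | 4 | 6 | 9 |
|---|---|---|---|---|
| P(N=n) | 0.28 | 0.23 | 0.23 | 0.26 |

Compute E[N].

E[N] = Σ n·P(N=n)
 = 2·0.28 + 4·0.23 + 6·0.23 + 9·0.26
 = 0.56 + 0.92 + 1.38 + 2.34
 = 5.2

5.2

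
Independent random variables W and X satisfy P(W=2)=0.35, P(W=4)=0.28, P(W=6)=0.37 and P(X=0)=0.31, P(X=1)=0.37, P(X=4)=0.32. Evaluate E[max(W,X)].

4.264

E[max(W,X)] = Σ_w Σ_x max(w,x) · P(W=w)P(X=x)
 = 2·0.1085 + 2·0.1295 + 4·0.112 + 4·0.0868 + 4·0.1036 + 4·0.0896 + 6·0.1147 + 6·0.1369 + 6·0.1184
 = 0.217 + 0.259 + 0.448 + 0.3472 + 0.4144 + 0.3584 + 0.6882 + 0.8214 + 0.7104
 = 4.264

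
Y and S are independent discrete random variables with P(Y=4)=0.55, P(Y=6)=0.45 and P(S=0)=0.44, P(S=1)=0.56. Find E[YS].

2.744

E[YS] = Σ_y Σ_s ys · P(Y=y)P(S=s)
 = 0·0.242 + 4·0.308 + 0·0.198 + 6·0.252
 = 0 + 1.232 + 0 + 1.512
 = 2.744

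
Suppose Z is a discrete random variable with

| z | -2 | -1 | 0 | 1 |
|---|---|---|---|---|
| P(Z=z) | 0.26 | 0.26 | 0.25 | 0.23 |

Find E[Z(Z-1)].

2.08

E[Z(Z-1)] = Σ z(z-1)·P(Z=z)
 = 6·0.26 + 2·0.26 + 0·0.25 + 0·0.23
 = 1.56 + 0.52 + 0 + 0
 = 2.08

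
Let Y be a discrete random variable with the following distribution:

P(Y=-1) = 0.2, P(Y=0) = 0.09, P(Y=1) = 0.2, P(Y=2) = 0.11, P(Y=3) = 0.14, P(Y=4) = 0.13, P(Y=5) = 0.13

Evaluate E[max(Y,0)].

2.01

E[max(Y,0)] = Σ max(y,0)·P(Y=y)
 = 0·0.2 + 0·0.09 + 1·0.2 + 2·0.11 + 3·0.14 + 4·0.13 + 5·0.13
 = 0 + 0 + 0.2 + 0.22 + 0.42 + 0.52 + 0.65
 = 2.01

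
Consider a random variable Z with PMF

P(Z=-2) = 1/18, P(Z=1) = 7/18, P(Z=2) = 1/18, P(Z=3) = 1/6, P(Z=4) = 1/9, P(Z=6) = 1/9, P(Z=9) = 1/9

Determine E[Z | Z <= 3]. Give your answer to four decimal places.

1.3333

P(Z <= 3) = 1/18 + 7/18 + 1/18 + 1/6 = 2/3.
E[Z | Z <= 3] = [(-2)·1/18 + 1·7/18 + 2·1/18 + 3·1/6] / (2/3)
 = 8/9 / (2/3)
 = 4/3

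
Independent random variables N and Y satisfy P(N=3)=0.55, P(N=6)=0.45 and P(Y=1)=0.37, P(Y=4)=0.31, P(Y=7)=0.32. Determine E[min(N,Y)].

E[min(N,Y)] = Σ_n Σ_y min(n,y) · P(N=n)P(Y=y)
 = 1·0.2035 + 3·0.1705 + 3·0.176 + 1·0.1665 + 4·0.1395 + 6·0.144
 = 0.2035 + 0.5115 + 0.528 + 0.1665 + 0.558 + 0.864
 = 2.8315

2.8315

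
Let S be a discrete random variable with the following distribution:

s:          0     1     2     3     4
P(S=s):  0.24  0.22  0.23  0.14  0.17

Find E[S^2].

5.12

E[S^2] = Σ s^2·P(S=s)
 = 0·0.24 + 1·0.22 + 4·0.23 + 9·0.14 + 16·0.17
 = 0 + 0.22 + 0.92 + 1.26 + 2.72
 = 5.12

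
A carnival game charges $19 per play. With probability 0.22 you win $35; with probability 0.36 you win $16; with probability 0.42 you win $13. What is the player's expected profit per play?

E[payout] = 35·0.22 + 16·0.36 + 13·0.42
 = 7.7 + 5.76 + 5.46
 = 18.92
Net = 18.92 - 19 = -0.08

-0.08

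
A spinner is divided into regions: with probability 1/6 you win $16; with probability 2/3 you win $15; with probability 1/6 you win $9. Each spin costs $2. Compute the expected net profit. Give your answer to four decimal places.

E[payout] = 16·1/6 + 15·2/3 + 9·1/6
 = 8/3 + 10 + 3/2
 = 85/6
Net = 85/6 - 2 = 73/6

12.1667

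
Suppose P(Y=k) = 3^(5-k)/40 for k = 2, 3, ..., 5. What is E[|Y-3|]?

E[|Y-3|] = Σ |y-3|·P(Y=y)
 = 1·27/40 + 0·9/40 + 1·3/40 + 2·1/40
 = 27/40 + 0 + 3/40 + 1/20
 = 4/5

0.8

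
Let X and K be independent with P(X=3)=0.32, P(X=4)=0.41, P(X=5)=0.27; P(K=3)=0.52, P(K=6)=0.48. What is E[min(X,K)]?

E[min(X,K)] = Σ_x Σ_k min(x,k) · P(X=x)P(K=k)
 = 3·0.1664 + 3·0.1536 + 3·0.2132 + 4·0.1968 + 3·0.1404 + 5·0.1296
 = 0.4992 + 0.4608 + 0.6396 + 0.7872 + 0.4212 + 0.648
 = 3.456

3.456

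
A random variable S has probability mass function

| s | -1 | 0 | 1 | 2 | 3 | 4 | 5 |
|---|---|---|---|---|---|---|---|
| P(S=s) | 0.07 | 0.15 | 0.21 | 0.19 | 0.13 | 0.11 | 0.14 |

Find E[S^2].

E[S^2] = Σ s^2·P(S=s)
 = 1·0.07 + 0·0.15 + 1·0.21 + 4·0.19 + 9·0.13 + 16·0.11 + 25·0.14
 = 0.07 + 0 + 0.21 + 0.76 + 1.17 + 1.76 + 3.5
 = 7.47

7.47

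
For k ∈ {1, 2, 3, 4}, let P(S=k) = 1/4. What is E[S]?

2.5

E[S] = Σ s·P(S=s)
 = 1·1/4 + 2·1/4 + 3·1/4 + 4·1/4
 = 1/4 + 1/2 + 3/4 + 1
 = 5/2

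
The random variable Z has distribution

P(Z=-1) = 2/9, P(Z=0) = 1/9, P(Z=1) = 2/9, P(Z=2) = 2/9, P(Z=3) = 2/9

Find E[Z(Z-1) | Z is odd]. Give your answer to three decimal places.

P(Z is odd) = 2/9 + 2/9 + 2/9 = 2/3.
E[Z(Z-1) | Z is odd] = [2·2/9 + 0·2/9 + 6·2/9] / (2/3)
 = 16/9 / (2/3)
 = 8/3

2.667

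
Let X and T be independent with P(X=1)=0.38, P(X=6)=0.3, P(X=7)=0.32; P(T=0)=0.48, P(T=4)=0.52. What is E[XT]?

E[XT] = Σ_x Σ_t xt · P(X=x)P(T=t)
 = 0·0.1824 + 4·0.1976 + 0·0.144 + 24·0.156 + 0·0.1536 + 28·0.1664
 = 0 + 0.7904 + 0 + 3.744 + 0 + 4.6592
 = 9.1936

9.1936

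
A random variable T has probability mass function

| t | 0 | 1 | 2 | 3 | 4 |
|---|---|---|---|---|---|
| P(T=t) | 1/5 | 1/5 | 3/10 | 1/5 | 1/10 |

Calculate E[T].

E[T] = Σ t·P(T=t)
 = 0·1/5 + 1·1/5 + 2·3/10 + 3·1/5 + 4·1/10
 = 0 + 1/5 + 3/5 + 3/5 + 2/5
 = 9/5

1.8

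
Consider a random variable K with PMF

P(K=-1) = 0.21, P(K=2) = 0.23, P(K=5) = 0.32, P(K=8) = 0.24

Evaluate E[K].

E[K] = Σ k·P(K=k)
 = (-1)·0.21 + 2·0.23 + 5·0.32 + 8·0.24
 = (-0.21) + 0.46 + 1.6 + 1.92
 = 3.77

3.77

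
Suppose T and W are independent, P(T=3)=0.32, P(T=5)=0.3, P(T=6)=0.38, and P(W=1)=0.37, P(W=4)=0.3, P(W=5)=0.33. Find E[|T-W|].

E[|T-W|] = Σ_t Σ_w |t-w| · P(T=t)P(W=w)
 = 2·0.1184 + 1·0.096 + 2·0.1056 + 4·0.111 + 1·0.09 + 0·0.099 + 5·0.1406 + 2·0.114 + 1·0.1254
 = 0.2368 + 0.096 + 0.2112 + 0.444 + 0.09 + 0 + 0.703 + 0.228 + 0.1254
 = 2.1344

2.1344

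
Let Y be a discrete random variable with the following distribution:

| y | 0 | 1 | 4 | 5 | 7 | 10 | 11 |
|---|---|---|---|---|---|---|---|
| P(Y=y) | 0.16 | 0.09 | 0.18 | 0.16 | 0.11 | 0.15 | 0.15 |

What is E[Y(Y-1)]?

39.98

E[Y(Y-1)] = Σ y(y-1)·P(Y=y)
 = 0·0.16 + 0·0.09 + 12·0.18 + 20·0.16 + 42·0.11 + 90·0.15 + 110·0.15
 = 0 + 0 + 2.16 + 3.2 + 4.62 + 13.5 + 16.5
 = 39.98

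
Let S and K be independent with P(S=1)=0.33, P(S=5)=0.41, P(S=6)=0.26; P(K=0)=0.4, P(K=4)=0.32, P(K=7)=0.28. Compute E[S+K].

7.18

E[S+K] = Σ_s Σ_k (s+k) · P(S=s)P(K=k)
 = 1·0.132 + 5·0.1056 + 8·0.0924 + 5·0.164 + 9·0.1312 + 12·0.1148 + 6·0.104 + 10·0.0832 + 13·0.0728
 = 0.132 + 0.528 + 0.7392 + 0.82 + 1.1808 + 1.3776 + 0.624 + 0.832 + 0.9464
 = 7.18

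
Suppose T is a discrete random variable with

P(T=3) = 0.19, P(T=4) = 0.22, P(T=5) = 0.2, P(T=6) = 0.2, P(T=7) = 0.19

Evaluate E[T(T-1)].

E[T(T-1)] = Σ t(t-1)·P(T=t)
 = 6·0.19 + 12·0.22 + 20·0.2 + 30·0.2 + 42·0.19
 = 1.14 + 2.64 + 4 + 6 + 7.98
 = 21.76

21.76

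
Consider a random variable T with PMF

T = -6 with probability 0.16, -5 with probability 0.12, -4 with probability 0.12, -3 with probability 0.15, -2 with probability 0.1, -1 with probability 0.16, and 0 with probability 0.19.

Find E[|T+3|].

E[|T+3|] = Σ |t+3|·P(T=t)
 = 3·0.16 + 2·0.12 + 1·0.12 + 0·0.15 + 1·0.1 + 2·0.16 + 3·0.19
 = 0.48 + 0.24 + 0.12 + 0 + 0.1 + 0.32 + 0.57
 = 1.83

1.83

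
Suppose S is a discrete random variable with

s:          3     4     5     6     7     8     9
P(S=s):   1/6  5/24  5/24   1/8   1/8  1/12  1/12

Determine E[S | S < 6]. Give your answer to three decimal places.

4.071

P(S < 6) = 1/6 + 5/24 + 5/24 = 7/12.
E[S | S < 6] = [3·1/6 + 4·5/24 + 5·5/24] / (7/12)
 = 19/8 / (7/12)
 = 57/14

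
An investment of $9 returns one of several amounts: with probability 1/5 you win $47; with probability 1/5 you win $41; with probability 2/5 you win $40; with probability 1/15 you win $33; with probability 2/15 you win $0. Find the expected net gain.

26.8

E[payout] = 47·1/5 + 41·1/5 + 40·2/5 + 33·1/15 + 0·2/15
 = 47/5 + 41/5 + 16 + 11/5 + 0
 = 179/5
Net = 179/5 - 9 = 134/5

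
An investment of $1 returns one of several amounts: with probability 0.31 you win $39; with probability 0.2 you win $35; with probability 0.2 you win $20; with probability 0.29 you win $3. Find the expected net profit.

22.96

E[payout] = 39·0.31 + 35·0.2 + 20·0.2 + 3·0.29
 = 12.09 + 7 + 4 + 0.87
 = 23.96
Net = 23.96 - 1 = 22.96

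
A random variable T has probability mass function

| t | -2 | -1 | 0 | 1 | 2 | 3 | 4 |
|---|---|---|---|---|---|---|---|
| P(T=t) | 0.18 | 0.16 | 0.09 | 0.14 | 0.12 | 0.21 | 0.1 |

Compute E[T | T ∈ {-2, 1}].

P(T ∈ {-2, 1}) = 0.18 + 0.14 = 0.32.
E[T | T ∈ {-2, 1}] = [(-2)·0.18 + 1·0.14] / 0.32
 = -0.22 / 0.32
 = -11/16

-0.6875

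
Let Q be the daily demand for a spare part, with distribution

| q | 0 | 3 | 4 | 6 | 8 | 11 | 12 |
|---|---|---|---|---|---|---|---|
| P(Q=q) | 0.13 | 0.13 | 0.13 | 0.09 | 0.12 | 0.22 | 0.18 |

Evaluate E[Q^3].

696.57

E[Q^3] = Σ q^3·P(Q=q)
 = 0·0.13 + 27·0.13 + 64·0.13 + 216·0.09 + 512·0.12 + 1331·0.22 + 1728·0.18
 = 0 + 3.51 + 8.32 + 19.44 + 61.44 + 292.82 + 311.04
 = 696.57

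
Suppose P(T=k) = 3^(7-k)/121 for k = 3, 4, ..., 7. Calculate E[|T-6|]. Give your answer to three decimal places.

E[|T-6|] = Σ |t-6|·P(T=t)
 = 3·81/121 + 2·27/121 + 1·9/121 + 0·3/121 + 1·1/121
 = 243/121 + 54/121 + 9/121 + 0 + 1/121
 = 307/121

2.537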